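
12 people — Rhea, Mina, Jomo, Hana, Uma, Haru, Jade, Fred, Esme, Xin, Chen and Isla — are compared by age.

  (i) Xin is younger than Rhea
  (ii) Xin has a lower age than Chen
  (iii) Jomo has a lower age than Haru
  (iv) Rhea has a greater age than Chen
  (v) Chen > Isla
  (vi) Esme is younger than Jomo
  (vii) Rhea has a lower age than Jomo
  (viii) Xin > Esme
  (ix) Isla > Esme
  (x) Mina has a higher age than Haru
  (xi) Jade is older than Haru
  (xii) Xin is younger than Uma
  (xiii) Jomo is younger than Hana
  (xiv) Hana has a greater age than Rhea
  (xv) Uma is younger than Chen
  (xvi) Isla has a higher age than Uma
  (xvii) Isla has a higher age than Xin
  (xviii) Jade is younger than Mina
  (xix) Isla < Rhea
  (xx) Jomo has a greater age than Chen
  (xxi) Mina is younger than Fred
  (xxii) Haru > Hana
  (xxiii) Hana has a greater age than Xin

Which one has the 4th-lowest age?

Isla

Piecing the relations together gives one ordering: Esme < Xin < Uma < Isla < Chen < Rhea < Jomo < Hana < Haru < Jade < Mina < Fred.
The 4th smallest is Isla.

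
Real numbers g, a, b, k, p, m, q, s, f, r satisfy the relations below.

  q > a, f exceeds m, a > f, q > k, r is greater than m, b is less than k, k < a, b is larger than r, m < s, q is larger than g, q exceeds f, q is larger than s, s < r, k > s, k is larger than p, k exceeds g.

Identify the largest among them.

Chaining downward from q: directly below it, s, f, g, k, a; then m, p, b; then r.
That covers every other element, and nothing is given above q, so q is the largest.

q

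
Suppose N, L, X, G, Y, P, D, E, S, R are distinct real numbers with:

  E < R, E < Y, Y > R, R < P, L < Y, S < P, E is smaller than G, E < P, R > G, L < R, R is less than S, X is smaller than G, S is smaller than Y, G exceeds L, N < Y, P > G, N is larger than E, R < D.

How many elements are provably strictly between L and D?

Chaining upward from L reaches: G, R, S, Y, P.
Chaining downward from D reaches: X, E, G, R.
Strictly between L and D are those in both lists: G, R — 2 elements.

2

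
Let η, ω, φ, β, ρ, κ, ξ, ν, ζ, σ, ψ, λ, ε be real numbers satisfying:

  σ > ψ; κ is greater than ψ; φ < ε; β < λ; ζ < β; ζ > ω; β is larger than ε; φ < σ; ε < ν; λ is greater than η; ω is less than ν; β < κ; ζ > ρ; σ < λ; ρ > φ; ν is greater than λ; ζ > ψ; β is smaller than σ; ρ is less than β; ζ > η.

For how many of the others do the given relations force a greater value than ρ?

The elements the relations force above ρ are ζ, β, σ, κ, λ, ν — no chain reaches any other.
That is 6.

6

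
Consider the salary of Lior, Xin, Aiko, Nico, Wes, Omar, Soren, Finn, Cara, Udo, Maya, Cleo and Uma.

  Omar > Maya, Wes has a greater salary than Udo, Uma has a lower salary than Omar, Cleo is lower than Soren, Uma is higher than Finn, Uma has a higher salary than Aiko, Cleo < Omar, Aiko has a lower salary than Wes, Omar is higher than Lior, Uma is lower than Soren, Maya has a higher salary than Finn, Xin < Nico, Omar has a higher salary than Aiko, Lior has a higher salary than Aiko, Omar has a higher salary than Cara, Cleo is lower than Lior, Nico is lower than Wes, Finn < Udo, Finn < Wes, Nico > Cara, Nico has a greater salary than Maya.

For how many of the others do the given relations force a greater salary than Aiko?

The elements the relations force above Aiko are Lior, Uma, Omar, Soren, Wes — no chain reaches any other.
That is 5.

5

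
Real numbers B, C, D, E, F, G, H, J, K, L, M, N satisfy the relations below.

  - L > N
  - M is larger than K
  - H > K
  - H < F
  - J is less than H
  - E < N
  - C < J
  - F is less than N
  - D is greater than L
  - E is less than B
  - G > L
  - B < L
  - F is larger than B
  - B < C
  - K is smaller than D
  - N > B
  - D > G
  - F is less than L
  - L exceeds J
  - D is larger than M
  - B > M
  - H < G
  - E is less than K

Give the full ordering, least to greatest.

Nothing is placed below E, so it is least; from there E < K; K < M; M < B; B < C; C < J; J < H; H < F; F < N; N < L; L < G; G < D, each given directly.

E < K < M < B < C < J < H < F < N < L < G < D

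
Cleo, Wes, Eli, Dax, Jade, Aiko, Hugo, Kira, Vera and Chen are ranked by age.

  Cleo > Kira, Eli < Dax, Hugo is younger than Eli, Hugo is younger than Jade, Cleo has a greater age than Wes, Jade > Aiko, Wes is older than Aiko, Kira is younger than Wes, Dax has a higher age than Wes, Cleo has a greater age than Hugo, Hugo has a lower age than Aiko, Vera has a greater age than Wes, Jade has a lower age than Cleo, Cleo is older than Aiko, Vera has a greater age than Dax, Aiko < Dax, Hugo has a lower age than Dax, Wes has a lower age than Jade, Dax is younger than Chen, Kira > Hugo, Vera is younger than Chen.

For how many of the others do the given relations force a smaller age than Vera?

From Vera the given relations immediately reach Wes, Dax.
From those, Hugo, Kira, Aiko, Eli — 6 in total.
No other element is forced below Vera by the given relations, so the count is 6.

6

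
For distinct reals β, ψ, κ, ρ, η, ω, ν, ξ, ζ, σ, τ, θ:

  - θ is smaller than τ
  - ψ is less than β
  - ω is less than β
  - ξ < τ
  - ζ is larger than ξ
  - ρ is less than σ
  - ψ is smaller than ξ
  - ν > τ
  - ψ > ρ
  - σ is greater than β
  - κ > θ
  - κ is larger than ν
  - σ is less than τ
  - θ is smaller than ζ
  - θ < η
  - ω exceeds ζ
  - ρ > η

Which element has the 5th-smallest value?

ξ

The consecutive relations fix a unique order: θ < η < ρ < ψ < ξ < ζ < ω < β < σ < τ < ν < κ.
The 5th smallest is ξ.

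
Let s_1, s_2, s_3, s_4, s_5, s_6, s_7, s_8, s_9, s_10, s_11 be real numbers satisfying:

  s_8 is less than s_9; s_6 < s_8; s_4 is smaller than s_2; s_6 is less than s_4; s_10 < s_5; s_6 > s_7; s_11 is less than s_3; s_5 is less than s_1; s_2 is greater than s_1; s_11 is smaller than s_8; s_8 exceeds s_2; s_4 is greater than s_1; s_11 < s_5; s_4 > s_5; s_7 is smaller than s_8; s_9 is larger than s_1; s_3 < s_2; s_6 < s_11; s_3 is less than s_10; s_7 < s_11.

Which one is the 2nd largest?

s_8

The consecutive relations fix a unique order: s_7 < s_6 < s_11 < s_3 < s_10 < s_5 < s_1 < s_4 < s_2 < s_8 < s_9.
The 2nd largest is s_8.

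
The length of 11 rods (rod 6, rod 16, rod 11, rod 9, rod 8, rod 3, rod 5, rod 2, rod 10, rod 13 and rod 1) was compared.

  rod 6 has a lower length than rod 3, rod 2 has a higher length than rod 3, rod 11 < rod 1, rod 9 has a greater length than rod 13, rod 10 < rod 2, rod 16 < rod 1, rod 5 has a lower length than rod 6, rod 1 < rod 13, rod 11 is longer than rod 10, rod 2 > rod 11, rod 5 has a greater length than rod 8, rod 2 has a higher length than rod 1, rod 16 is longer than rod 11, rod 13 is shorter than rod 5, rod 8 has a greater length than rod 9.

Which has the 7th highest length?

rod 13

Chaining the given pairs: rod 10 < rod 11 < rod 16 < rod 1 < rod 13 < rod 9 < rod 8 < rod 5 < rod 6 < rod 3 < rod 2.
The 7th largest is rod 13.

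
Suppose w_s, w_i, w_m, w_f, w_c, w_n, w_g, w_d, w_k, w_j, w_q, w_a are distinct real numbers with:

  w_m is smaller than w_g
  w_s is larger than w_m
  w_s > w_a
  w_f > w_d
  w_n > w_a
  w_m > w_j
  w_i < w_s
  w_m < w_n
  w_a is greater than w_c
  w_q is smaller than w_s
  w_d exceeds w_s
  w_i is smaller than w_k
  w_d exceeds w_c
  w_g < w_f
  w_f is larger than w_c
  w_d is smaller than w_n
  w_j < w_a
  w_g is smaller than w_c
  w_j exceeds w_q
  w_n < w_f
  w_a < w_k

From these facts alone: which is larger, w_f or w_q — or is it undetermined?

w_f

The relevant relations are w_q < w_j; w_j < w_m; w_m < w_g; w_g < w_c; w_c < w_a; w_a < w_s; w_s < w_d; w_d < w_n; w_n < w_f.
Together: w_q < w_j < w_m < w_g < w_c < w_a < w_s < w_d < w_n < w_f.
So w_f is larger.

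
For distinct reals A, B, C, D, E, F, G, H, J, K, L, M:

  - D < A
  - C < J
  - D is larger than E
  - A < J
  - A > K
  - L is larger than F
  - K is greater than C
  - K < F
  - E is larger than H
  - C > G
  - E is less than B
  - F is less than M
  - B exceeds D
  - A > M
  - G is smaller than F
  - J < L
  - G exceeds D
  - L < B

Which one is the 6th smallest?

The consecutive relations fix a unique order: H < E < D < G < C < K < F < M < A < J < L < B.
The 6th smallest is K.

K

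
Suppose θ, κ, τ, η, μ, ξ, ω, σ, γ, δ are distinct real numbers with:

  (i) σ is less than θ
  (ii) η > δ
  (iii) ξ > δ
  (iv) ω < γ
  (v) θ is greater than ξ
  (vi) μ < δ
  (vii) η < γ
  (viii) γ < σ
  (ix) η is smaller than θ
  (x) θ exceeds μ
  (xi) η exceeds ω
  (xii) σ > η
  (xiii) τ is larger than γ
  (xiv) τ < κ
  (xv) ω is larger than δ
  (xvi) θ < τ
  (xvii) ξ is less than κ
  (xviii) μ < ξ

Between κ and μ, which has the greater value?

The relevant relations are μ < δ; δ < ω; ω < η; η < γ; γ < σ; σ < θ; θ < τ; τ < κ.
Together: μ < δ < ω < η < γ < σ < θ < τ < κ.
So μ < κ; κ is the larger of the two.

κ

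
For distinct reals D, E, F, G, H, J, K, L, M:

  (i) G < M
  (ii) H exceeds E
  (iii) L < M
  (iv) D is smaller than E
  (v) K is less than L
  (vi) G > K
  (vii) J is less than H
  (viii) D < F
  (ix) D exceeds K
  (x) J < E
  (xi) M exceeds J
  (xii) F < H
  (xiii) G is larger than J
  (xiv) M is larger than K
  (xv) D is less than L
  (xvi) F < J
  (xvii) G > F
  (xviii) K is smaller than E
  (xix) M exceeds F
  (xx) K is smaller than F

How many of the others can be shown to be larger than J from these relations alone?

4

Directly above J: G, E, M, H.
No other element is forced above J by the given relations, so the count is 4.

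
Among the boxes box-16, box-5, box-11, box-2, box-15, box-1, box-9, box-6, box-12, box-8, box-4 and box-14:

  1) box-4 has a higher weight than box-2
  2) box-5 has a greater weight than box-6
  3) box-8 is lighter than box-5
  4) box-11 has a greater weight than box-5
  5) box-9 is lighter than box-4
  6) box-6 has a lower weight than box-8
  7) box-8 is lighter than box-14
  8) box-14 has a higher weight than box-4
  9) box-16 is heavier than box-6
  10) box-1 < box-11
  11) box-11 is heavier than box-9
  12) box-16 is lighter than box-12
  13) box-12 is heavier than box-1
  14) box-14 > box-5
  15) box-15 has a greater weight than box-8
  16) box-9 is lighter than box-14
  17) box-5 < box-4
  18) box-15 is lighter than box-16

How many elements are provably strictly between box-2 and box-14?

The relations place box-2 below box-14. An element lies strictly between them when it is forced above box-2 and also forced below box-14.
Above box-2: {box-4}. Below box-14: {box-6, box-9, box-8, box-5, box-4}.
Intersection: {box-4} — 1.

1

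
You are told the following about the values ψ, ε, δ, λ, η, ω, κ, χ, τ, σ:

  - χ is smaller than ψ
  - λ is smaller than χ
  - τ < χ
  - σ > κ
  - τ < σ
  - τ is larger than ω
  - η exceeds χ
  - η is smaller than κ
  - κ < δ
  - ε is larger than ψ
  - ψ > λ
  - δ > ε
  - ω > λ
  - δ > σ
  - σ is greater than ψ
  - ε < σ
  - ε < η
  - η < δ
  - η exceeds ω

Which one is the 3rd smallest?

The consecutive relations fix a unique order: λ < ω < τ < χ < ψ < ε < η < κ < σ < δ.
The 3rd smallest is τ.

τ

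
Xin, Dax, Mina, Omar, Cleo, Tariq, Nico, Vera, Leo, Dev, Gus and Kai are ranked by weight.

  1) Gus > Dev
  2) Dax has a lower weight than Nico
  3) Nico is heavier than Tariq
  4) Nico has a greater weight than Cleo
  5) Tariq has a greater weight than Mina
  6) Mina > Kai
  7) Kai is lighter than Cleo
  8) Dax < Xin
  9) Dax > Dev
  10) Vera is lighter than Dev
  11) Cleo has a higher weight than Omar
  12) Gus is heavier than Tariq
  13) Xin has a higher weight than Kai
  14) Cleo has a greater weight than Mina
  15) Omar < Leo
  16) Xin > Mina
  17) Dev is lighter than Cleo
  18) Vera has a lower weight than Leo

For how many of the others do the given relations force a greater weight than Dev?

5

The elements the relations force above Dev are Dax, Cleo, Xin, Gus, Nico — no chain reaches any other.
That is 5.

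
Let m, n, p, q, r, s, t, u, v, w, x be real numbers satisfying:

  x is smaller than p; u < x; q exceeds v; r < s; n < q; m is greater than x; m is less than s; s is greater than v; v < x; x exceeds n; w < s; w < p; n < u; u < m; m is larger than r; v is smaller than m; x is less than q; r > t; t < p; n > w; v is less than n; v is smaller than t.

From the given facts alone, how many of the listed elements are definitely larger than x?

4

Directly above x: p, m, q.
One step further: s (4 so far).
Nothing else is reachable above x; 4 in all.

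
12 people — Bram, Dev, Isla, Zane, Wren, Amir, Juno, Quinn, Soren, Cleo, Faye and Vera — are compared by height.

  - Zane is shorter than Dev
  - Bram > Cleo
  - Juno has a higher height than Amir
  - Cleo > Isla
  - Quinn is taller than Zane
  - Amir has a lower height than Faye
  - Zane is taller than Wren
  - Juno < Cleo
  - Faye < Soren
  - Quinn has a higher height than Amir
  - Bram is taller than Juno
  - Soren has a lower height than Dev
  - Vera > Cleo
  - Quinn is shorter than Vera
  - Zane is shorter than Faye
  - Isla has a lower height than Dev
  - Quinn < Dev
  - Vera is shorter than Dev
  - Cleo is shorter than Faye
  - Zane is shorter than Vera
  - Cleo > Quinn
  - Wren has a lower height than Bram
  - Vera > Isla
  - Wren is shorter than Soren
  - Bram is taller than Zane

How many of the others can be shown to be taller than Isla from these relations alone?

The elements the relations force above Isla are Cleo, Vera, Faye, Soren, Dev, Bram — no chain reaches any other.
That is 6.

6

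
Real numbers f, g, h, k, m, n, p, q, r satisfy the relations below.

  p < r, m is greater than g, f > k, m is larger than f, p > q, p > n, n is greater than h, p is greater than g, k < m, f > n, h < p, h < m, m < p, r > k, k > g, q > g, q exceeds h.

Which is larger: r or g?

r

Following the relations from g: g < k < f < m < p < r.
So g < r; r is the larger of the two.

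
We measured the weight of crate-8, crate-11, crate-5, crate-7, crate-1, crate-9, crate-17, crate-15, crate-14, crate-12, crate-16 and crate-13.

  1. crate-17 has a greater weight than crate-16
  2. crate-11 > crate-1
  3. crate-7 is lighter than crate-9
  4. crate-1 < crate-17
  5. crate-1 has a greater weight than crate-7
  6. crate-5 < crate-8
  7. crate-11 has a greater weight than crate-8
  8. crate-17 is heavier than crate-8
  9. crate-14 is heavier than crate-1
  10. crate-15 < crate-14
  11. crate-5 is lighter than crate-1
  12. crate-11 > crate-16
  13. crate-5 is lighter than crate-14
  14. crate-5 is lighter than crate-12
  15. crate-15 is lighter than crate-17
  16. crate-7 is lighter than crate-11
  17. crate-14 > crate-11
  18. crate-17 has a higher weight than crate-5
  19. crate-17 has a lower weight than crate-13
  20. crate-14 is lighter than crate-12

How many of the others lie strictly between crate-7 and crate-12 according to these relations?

The relations place crate-7 below crate-12. An element lies strictly between them when it is forced above crate-7 and also forced below crate-12.
Above crate-7: {crate-1, crate-17, crate-13, crate-11, crate-14, crate-9}. Below crate-12: {crate-5, crate-15, crate-1, crate-16, crate-8, crate-11, crate-14}.
Intersection: {crate-1, crate-11, crate-14} — 3.

3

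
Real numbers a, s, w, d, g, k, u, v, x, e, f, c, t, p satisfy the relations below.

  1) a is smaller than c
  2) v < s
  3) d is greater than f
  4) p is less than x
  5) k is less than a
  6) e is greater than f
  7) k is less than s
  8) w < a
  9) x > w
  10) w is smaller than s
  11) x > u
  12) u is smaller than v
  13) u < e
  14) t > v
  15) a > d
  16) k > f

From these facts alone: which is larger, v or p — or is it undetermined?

Following every chain through v: above v we get t, s; below v we get u.
p is not reached, and no chain runs the other way from p to v.
So the given relations leave the order of v and p undetermined.

undetermined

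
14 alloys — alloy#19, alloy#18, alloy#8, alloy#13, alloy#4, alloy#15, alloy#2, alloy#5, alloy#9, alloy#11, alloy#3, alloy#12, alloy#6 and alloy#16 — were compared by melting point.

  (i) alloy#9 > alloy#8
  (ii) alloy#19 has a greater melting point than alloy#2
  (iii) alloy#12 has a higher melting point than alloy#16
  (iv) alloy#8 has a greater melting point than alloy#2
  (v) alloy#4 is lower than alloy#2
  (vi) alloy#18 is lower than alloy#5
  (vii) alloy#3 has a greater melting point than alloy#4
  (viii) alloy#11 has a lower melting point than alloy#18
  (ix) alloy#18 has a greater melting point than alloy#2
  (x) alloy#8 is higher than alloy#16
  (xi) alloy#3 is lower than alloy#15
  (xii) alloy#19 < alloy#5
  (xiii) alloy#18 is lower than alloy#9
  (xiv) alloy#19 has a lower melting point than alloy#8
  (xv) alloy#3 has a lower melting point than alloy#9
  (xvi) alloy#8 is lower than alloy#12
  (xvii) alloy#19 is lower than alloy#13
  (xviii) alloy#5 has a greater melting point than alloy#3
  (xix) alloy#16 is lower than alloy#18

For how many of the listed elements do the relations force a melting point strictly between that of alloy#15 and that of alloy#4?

Chaining upward from alloy#4 reaches: alloy#2, alloy#19, alloy#3, alloy#13, alloy#8, alloy#18, alloy#12, alloy#5, alloy#9.
Chaining downward from alloy#15 reaches: alloy#3.
Strictly between alloy#4 and alloy#15 are those in both lists: alloy#3 — 1 element.

1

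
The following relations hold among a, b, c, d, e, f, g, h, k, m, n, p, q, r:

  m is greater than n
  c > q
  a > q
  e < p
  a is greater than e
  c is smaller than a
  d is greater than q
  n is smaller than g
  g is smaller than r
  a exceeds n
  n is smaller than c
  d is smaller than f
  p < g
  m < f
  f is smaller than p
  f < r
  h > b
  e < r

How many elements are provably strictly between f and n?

1

Chaining upward from n reaches: m, p, g, r, c, a.
Chaining downward from f reaches: q, m, d.
Strictly between n and f are those in both lists: m — 1 element.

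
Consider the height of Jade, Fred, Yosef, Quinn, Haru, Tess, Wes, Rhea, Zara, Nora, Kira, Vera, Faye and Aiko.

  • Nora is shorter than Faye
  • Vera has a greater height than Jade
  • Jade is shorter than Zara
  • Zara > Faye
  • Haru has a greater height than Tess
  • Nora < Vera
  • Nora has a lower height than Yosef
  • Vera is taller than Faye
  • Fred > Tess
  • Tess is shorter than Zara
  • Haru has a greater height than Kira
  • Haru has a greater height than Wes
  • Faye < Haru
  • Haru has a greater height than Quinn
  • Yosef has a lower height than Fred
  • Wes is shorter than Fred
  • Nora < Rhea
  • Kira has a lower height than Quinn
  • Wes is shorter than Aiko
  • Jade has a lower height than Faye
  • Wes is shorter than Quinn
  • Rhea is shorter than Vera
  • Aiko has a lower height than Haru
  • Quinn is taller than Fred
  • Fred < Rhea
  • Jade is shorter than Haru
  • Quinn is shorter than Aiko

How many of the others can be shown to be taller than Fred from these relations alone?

The elements the relations force above Fred are Quinn, Aiko, Rhea, Vera, Haru — no chain reaches any other.
That is 5.

5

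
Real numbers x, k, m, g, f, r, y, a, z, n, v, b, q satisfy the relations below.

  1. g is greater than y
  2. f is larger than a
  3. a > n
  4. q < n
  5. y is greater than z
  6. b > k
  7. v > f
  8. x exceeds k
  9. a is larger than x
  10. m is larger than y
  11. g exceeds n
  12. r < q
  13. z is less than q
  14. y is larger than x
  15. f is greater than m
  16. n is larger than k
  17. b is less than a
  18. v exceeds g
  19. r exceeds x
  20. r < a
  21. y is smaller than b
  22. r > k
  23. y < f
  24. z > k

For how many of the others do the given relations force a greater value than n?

From n the given relations immediately reach g, a.
From those, f, v — 4 in total.
No other element is forced above n by the given relations, so the count is 4.

4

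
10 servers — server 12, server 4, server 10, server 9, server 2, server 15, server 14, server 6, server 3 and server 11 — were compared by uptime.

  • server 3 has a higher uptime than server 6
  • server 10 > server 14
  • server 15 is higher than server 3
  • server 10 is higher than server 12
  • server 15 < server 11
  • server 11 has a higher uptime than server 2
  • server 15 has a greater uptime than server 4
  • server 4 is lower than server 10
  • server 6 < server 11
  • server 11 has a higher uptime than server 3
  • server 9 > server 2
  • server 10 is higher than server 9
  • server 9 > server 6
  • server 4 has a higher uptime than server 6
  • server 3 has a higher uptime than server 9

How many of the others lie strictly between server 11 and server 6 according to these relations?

4

Chaining upward from server 6 reaches: server 9, server 4, server 3, server 10, server 15.
Chaining downward from server 11 reaches: server 2, server 9, server 4, server 3, server 15.
Strictly between server 6 and server 11 are those in both lists: server 9, server 4, server 3, server 15 — 4 elements.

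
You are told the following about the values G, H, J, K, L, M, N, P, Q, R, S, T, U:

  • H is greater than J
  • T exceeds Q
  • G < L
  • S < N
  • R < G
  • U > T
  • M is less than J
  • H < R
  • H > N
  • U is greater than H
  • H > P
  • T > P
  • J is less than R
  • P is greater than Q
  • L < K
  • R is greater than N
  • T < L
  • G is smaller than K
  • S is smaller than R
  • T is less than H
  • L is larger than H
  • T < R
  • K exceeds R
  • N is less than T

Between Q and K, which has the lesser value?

Q

The relevant relations are Q < P; P < T; T < H; H < R; R < G; G < L; L < K.
Together: Q < P < T < H < R < G < L < K.
So Q < K; Q is the smaller of the two.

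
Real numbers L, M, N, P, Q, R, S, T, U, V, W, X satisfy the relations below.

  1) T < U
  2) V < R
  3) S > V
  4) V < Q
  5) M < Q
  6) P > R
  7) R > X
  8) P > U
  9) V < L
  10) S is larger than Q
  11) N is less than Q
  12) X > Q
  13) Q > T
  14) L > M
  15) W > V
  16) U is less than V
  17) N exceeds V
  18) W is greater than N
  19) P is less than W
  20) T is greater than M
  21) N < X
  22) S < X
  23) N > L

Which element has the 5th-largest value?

The consecutive relations fix a unique order: M < T < U < V < L < N < Q < S < X < R < P < W.
The 5th largest is S.

S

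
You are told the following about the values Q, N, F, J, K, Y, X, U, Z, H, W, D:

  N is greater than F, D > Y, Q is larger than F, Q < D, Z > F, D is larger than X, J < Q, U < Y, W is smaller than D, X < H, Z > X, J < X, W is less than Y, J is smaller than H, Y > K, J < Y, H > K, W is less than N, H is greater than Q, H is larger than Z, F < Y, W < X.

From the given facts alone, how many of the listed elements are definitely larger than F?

6

From F the given relations immediately reach Y, Z, Q, N.
From those, D, H — 6 in total.
Nothing else is reachable above F; 6 in all.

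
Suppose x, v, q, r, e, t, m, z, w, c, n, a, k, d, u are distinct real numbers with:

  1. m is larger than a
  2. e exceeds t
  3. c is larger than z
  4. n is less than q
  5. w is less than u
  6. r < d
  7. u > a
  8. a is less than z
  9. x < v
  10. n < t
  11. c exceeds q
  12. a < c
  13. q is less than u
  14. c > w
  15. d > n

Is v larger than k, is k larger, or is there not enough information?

undetermined

Following every chain through k: nothing is chained to k.
v is not reached, and no chain runs the other way from v to k.
So the given relations leave the order of k and v undetermined.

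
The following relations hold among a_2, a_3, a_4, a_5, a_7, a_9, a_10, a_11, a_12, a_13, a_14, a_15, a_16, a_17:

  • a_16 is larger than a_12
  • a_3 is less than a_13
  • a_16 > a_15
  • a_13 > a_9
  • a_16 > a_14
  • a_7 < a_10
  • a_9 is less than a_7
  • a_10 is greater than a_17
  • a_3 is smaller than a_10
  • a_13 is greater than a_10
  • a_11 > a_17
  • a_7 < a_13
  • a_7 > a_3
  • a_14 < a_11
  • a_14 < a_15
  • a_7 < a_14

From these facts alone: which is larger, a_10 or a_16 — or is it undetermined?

undetermined

Following every chain through a_10: above a_10 we get a_13; below a_10 we get a_17, a_9, a_3, a_7.
a_16 is not reached, and no chain runs the other way from a_16 to a_10.
So the given relations leave the order of a_10 and a_16 undetermined.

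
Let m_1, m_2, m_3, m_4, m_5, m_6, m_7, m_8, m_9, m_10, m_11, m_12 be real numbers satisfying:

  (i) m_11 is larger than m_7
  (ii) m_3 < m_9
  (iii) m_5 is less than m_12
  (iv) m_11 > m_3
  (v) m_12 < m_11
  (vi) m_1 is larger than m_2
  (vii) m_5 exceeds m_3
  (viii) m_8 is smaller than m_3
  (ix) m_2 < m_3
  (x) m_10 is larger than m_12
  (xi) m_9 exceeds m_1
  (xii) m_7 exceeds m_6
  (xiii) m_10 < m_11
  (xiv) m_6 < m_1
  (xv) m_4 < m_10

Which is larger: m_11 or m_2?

m_2 < m_3 < m_5 < m_12 < m_10 < m_11, by transitivity through m_3, m_5, m_12, m_10.
So m_2 < m_11; m_11 is the larger of the two.

m_11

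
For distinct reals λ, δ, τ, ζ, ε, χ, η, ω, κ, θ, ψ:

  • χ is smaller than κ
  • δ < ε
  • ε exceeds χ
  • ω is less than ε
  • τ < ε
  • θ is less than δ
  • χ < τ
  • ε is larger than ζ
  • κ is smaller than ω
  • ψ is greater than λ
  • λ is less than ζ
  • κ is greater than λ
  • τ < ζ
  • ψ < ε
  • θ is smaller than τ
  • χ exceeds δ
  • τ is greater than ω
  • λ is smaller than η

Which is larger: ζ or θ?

Link the given pairs in sequence: θ < δ; δ < χ; χ < κ; κ < ω; ω < τ; τ < ζ.
Together: θ < δ < χ < κ < ω < τ < ζ.
So θ < ζ; ζ is the larger of the two.

ζ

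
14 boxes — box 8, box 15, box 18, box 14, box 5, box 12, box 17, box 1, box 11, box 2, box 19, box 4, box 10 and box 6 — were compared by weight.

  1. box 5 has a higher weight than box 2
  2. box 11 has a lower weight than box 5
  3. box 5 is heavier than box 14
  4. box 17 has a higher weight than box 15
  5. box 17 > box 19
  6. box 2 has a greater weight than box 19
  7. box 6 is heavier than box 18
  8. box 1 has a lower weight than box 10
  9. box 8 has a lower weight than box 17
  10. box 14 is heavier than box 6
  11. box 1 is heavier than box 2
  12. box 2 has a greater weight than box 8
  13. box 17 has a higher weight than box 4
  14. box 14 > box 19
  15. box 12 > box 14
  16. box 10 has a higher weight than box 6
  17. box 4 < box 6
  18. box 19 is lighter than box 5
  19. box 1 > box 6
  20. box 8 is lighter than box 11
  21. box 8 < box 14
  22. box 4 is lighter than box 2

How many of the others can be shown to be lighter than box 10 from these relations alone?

Directly below box 10: box 6, box 1.
One step further: box 4, box 2, box 18 (5 so far).
One step further: box 19, box 8 (7 so far).
No other element is forced below box 10 by the given relations, so the count is 7.

7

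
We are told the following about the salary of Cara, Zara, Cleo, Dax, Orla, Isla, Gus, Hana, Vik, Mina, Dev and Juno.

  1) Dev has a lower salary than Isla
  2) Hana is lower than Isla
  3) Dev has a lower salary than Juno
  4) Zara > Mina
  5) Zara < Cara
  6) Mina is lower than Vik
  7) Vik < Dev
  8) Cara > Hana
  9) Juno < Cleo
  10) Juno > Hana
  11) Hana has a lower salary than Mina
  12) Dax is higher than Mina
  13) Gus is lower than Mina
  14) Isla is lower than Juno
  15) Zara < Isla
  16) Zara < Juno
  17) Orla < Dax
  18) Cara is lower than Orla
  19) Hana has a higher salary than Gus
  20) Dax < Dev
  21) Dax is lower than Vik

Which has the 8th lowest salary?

Vik

The consecutive relations fix a unique order: Gus < Hana < Mina < Zara < Cara < Orla < Dax < Vik < Dev < Isla < Juno < Cleo.
The 8th smallest is Vik.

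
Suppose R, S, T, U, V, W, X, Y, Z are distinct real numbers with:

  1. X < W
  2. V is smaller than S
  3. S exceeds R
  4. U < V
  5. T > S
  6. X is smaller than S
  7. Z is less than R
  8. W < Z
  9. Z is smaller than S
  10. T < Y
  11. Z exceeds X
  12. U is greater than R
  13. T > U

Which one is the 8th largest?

Piecing the relations together gives one ordering: X < W < Z < R < U < V < S < T < Y.
The 8th largest is W.

W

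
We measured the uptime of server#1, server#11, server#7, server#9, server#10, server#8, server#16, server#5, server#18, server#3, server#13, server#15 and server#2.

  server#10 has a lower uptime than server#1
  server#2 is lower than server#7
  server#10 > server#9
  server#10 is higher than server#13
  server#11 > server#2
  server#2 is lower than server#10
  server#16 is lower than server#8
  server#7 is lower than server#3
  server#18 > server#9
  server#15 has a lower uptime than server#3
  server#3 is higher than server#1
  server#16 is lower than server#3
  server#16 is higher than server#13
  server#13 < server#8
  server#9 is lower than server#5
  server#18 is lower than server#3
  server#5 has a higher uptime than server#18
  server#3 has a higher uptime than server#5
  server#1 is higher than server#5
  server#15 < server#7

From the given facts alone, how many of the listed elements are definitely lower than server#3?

10

From server#3 the given relations immediately reach server#18, server#15, server#5, server#16, server#7, server#1.
From those, server#2, server#13, server#9, server#10 — 10 in total.
No other element is forced below server#3 by the given relations, so the count is 10.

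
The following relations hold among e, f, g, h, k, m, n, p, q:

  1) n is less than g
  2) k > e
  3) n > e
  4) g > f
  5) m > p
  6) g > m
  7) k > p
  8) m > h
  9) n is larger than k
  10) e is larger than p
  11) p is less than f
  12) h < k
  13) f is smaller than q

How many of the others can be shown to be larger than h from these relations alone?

The elements the relations force above h are m, k, n, g — no chain reaches any other.
That is 4.

4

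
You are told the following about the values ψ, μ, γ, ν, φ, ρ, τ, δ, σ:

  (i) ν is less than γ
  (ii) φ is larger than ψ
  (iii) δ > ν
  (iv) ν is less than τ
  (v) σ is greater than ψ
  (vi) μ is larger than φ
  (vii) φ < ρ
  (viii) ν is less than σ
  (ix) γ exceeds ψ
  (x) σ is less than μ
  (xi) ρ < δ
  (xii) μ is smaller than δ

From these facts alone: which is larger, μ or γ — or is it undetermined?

Following every chain through γ: below γ we get ψ, ν.
μ is not reached, and no chain runs the other way from μ to γ.
So the given relations leave the order of γ and μ undetermined.

undetermined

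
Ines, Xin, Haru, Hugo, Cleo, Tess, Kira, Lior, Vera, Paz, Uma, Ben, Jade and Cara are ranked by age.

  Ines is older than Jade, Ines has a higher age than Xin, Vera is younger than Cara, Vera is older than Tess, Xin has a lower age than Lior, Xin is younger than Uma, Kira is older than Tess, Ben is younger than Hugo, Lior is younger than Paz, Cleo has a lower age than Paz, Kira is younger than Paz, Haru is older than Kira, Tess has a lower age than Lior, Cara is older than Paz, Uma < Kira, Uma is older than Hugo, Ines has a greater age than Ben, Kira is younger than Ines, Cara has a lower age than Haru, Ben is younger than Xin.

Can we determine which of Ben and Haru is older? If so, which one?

Haru

Ben < Xin and Xin < Uma give Ben < Uma.
With Uma < Kira: Ben < Xin < Uma < Kira.
Then Kira < Paz extends the chain to Paz.
Then Paz < Cara extends the chain to Cara.
With Cara < Haru: Ben < Xin < Uma < Kira < Paz < Cara < Haru.
So Haru is older.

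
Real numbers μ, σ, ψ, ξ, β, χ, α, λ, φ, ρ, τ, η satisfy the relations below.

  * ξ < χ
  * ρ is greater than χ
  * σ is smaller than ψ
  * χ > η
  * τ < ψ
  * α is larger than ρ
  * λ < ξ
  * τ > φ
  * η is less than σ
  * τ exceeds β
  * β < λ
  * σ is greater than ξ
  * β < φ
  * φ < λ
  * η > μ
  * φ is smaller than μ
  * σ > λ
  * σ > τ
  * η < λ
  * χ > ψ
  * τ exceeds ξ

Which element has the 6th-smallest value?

ξ

The consecutive relations fix a unique order: β < φ < μ < η < λ < ξ < τ < σ < ψ < χ < ρ < α.
Counting 6 from the smallest end gives ξ.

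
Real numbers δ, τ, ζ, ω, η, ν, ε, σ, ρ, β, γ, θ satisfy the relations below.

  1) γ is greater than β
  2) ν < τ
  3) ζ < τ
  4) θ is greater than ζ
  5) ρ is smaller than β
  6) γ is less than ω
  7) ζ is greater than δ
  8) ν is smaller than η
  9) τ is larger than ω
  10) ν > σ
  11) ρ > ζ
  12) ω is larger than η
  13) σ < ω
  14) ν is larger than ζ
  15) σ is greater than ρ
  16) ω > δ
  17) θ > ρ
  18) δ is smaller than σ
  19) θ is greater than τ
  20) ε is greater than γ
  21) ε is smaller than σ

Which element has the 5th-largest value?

Chaining the given pairs: δ < ζ < ρ < β < γ < ε < σ < ν < η < ω < τ < θ.
The 5th largest is ν.

ν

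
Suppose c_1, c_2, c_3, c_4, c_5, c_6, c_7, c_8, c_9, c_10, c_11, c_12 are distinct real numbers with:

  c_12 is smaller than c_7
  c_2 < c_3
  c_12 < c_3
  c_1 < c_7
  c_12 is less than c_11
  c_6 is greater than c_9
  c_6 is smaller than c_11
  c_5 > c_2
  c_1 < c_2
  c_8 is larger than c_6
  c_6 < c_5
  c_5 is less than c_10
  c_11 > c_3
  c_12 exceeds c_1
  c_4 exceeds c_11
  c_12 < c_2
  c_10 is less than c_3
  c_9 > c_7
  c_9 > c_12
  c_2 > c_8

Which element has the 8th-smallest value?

Piecing the relations together gives one ordering: c_1 < c_12 < c_7 < c_9 < c_6 < c_8 < c_2 < c_5 < c_10 < c_3 < c_11 < c_4.
Counting 8 from the smallest end gives c_5.

c_5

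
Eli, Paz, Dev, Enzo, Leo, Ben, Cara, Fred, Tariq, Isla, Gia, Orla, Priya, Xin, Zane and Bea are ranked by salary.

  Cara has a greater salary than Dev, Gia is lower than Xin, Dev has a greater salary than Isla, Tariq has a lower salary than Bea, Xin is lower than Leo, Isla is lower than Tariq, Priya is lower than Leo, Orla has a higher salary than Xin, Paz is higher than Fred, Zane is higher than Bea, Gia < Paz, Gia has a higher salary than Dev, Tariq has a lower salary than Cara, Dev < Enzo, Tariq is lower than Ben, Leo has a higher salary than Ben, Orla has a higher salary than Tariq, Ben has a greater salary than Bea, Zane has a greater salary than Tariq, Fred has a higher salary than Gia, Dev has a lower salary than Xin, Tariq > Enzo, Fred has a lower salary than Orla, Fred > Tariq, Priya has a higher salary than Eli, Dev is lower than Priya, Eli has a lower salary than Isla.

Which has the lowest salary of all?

Isla is not least since Eli < Isla; Dev is not least since Isla < Dev; Enzo is not least since Dev < Enzo; Tariq is not least since Enzo < Tariq; Bea is not least since Tariq < Bea; Gia is not least since Dev < Gia; Priya is not least since Eli < Priya; Fred is not least since Gia < Fred; Xin is not least since Dev < Xin; Ben is not least since Bea < Ben; Cara is not least since Dev < Cara; Zane is not least since Tariq < Zane; Paz is not least since Gia < Paz; Leo is not least since Xin < Leo; Orla is not least since Tariq < Orla.
Only Eli has nothing below it, so Eli is the lowest salary.

Eli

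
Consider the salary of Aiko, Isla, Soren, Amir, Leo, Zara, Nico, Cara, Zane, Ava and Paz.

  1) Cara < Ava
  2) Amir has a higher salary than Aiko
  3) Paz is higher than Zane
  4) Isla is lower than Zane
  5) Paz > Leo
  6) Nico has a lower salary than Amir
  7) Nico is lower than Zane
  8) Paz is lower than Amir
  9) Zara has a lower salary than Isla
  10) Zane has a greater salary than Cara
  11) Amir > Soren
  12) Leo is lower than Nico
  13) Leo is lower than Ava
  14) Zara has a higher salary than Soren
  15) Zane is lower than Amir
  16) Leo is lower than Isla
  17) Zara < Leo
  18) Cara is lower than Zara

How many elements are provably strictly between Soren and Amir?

Chaining upward from Soren reaches: Zara, Leo, Ava, Isla, Nico, Zane, Paz.
Chaining downward from Amir reaches: Cara, Zara, Aiko, Leo, Isla, Nico, Zane, Paz.
Strictly between Soren and Amir are those in both lists: Zara, Leo, Isla, Nico, Zane, Paz — 6 elements.

6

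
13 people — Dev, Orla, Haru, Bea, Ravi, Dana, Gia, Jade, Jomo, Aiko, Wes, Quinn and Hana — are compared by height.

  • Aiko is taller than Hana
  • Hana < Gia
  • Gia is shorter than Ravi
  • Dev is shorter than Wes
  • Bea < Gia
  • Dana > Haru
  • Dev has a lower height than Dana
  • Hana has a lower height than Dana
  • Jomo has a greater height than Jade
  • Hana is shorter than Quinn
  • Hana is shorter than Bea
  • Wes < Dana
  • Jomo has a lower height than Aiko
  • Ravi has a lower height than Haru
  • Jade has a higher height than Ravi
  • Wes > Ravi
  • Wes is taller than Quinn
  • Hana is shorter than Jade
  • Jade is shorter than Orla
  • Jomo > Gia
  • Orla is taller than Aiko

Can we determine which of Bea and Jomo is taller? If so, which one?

Jomo

Bea < Gia < Ravi < Jade < Jomo, by transitivity through Gia, Ravi, Jade.
So Jomo is taller.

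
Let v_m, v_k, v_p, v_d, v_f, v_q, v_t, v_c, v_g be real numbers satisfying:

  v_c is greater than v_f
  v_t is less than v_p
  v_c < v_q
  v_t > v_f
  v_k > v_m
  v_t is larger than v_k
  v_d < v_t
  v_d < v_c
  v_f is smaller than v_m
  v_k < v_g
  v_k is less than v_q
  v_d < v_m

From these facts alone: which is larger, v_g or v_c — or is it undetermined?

Following every chain through v_c: above v_c we get v_q; below v_c we get v_f, v_d.
v_g is not reached, and no chain runs the other way from v_g to v_c.
So the given relations leave the order of v_c and v_g undetermined.

undetermined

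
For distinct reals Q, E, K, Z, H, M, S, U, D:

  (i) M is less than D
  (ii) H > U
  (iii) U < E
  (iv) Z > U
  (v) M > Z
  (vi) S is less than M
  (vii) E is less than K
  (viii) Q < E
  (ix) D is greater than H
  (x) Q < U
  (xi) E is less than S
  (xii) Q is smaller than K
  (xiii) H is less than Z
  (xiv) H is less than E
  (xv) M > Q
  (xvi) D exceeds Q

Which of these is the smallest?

U is not least since Q < U; H is not least since U < H; E is not least since Q < E; S is not least since E < S; Z is not least since U < Z; M is not least since S < M; D is not least since Q < D; K is not least since E < K.
Only Q has nothing below it, so Q is the smallest.

Q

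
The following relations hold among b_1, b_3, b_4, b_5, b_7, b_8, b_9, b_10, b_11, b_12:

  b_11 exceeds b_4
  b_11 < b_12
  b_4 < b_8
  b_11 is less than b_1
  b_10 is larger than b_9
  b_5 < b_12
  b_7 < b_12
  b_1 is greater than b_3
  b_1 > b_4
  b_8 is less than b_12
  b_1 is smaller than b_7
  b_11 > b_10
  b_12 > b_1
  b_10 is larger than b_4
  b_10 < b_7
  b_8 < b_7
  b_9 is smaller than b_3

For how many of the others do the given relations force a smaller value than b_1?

From b_1 the given relations immediately reach b_4, b_3, b_11.
From those, b_9, b_10 — 5 in total.
No other element is forced below b_1 by the given relations, so the count is 5.

5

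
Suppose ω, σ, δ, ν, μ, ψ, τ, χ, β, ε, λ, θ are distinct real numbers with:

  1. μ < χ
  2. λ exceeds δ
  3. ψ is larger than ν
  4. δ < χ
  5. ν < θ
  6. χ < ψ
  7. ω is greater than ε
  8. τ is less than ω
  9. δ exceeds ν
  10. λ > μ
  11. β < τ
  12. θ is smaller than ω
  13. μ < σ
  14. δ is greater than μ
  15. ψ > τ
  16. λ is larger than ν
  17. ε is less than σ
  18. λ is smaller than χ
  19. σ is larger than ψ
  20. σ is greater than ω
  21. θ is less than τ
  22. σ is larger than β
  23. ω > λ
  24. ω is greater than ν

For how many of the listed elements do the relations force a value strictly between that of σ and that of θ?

3

Chaining upward from θ reaches: τ, ω, ψ.
Chaining downward from σ reaches: μ, β, ν, δ, ε, τ, λ, ω, χ, ψ.
Strictly between θ and σ are those in both lists: τ, ω, ψ — 3 elements.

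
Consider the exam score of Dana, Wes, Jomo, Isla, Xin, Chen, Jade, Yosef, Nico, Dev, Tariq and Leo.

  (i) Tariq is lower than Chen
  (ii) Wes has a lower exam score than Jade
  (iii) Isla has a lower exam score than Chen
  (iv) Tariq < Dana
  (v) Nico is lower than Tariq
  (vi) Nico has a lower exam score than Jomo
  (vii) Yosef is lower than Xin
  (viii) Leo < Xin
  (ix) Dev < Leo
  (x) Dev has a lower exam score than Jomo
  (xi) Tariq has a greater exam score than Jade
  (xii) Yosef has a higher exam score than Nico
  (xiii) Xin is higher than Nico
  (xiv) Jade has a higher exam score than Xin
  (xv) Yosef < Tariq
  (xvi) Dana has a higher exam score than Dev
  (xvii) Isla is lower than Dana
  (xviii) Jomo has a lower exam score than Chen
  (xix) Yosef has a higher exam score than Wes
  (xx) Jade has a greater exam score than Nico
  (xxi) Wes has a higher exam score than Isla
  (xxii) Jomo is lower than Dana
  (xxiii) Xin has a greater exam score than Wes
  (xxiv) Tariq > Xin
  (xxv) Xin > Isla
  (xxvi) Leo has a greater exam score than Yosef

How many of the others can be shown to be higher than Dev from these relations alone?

The elements the relations force above Dev are Leo, Jomo, Xin, Jade, Tariq, Dana, Chen — no chain reaches any other.
That is 7.

7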